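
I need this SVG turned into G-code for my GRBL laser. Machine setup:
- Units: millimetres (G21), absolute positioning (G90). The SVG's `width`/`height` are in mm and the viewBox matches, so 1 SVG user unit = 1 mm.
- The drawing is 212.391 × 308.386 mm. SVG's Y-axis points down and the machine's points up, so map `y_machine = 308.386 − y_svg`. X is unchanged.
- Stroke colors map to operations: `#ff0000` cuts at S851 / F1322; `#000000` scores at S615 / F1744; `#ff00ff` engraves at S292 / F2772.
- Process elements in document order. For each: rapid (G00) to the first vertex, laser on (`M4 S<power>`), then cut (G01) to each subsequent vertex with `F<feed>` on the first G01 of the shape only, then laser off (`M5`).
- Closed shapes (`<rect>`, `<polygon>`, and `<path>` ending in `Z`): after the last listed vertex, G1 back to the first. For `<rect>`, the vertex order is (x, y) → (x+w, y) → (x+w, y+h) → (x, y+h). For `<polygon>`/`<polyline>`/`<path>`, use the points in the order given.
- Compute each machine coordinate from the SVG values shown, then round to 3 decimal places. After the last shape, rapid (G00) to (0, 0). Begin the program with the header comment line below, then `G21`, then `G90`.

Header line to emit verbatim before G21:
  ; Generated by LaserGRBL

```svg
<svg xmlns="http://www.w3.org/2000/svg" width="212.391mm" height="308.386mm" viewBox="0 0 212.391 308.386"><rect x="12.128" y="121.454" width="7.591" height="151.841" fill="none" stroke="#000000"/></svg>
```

; Generated by LaserGRBL
G21
G90
G00 X12.128 Y186.932
M4 S615
G01 X19.719 Y186.932 F1744
G01 X19.719 Y35.091
G01 X12.128 Y35.091
G01 X12.128 Y186.932
M5
G00 X0.000 Y0.000

viewBox `0 0 212.391 308.386` with mm width/height → 1 unit = 1 mm. Flip: y_m = 308.386 − y_svg.

**Shape 1** — `<rect>` rectangle, stroke `#000000` → score (S615, F1744). Machine vertices: (12.128,186.932) → (19.719,186.932) → (19.719,35.091) → (12.128,35.091) → (12.128,186.932). Closed: final G1 returns to the first vertex.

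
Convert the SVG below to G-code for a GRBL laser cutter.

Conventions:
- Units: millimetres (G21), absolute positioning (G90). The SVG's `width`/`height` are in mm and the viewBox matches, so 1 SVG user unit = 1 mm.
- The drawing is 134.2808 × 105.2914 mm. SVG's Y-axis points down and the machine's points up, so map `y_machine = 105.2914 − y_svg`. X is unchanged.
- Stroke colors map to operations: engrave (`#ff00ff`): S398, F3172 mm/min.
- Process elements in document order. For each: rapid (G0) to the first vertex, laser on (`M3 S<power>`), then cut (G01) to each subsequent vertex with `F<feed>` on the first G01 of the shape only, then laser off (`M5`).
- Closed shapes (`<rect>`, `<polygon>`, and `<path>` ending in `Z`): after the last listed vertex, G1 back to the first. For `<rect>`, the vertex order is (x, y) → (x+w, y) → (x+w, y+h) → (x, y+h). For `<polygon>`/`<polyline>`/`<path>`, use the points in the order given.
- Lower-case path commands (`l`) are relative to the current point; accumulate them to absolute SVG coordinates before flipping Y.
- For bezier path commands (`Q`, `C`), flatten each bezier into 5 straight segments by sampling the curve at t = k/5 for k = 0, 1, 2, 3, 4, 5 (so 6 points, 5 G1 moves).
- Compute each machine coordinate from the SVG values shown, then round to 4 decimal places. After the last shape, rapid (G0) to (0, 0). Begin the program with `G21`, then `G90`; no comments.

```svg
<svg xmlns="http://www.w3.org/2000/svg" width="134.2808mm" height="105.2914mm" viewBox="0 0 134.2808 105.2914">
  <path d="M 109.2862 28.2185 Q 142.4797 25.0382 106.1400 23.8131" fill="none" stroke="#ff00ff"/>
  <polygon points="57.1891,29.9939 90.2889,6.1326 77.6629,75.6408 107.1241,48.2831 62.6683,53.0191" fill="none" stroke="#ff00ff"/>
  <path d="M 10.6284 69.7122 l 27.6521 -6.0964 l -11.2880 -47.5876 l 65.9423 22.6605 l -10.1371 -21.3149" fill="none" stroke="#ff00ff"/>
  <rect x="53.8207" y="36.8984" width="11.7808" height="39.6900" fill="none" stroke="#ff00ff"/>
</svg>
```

G21
G90
G0 X109.2862 Y77.0729
M3 S398
G01 X119.7823 Y78.2668 F3172
G01 X124.7157 Y79.3043
G01 X124.0864 Y80.1854
G01 X117.8946 Y80.9101
G01 X106.1400 Y81.4783
M5
G0 X57.1891 Y75.2975
M3 S398
G01 X90.2889 Y99.1588 F3172
G01 X77.6629 Y29.6506
G01 X107.1241 Y57.0083
G01 X62.6683 Y52.2723
G01 X57.1891 Y75.2975
M5
G0 X10.6284 Y35.5792
M3 S398
G01 X38.2805 Y41.6756 F3172
G01 X26.9925 Y89.2632
G01 X92.9348 Y66.6027
G01 X82.7977 Y87.9176
M5
G0 X53.8207 Y68.3930
M3 S398
G01 X65.6015 Y68.3930 F3172
G01 X65.6015 Y28.7030
G01 X53.8207 Y28.7030
G01 X53.8207 Y68.3930
M5
G0 X0.0000 Y0.0000

1 u = 1 mm; y_m = 105.2914 − y.

[1] `<path>` quadratic bezier, #ff00ff→engrave S398 F3172: (109.2862,77.0729) → (119.7823,78.2668) → (124.7157,79.3043) → (124.0864,80.1854) → (117.8946,80.9101) → (106.1400,81.4783)

[2] `<polygon>` closed polygon, #ff00ff→engrave S398 F3172: (57.1891,75.2975) → (90.2889,99.1588) → (77.6629,29.6506) → (107.1241,57.0083) → (62.6683,52.2723) → (57.1891,75.2975) (closed)

[3] `<path>` open polyline, #ff00ff→engrave S398 F3172: (10.6284,35.5792) → (38.2805,41.6756) → (26.9925,89.2632) → (92.9348,66.6027) → (82.7977,87.9176)

[4] `<rect>` rectangle, #ff00ff→engrave S398 F3172: (53.8207,68.3930) → (65.6015,68.3930) → (65.6015,28.7030) → (53.8207,28.7030) → (53.8207,68.3930) (closed)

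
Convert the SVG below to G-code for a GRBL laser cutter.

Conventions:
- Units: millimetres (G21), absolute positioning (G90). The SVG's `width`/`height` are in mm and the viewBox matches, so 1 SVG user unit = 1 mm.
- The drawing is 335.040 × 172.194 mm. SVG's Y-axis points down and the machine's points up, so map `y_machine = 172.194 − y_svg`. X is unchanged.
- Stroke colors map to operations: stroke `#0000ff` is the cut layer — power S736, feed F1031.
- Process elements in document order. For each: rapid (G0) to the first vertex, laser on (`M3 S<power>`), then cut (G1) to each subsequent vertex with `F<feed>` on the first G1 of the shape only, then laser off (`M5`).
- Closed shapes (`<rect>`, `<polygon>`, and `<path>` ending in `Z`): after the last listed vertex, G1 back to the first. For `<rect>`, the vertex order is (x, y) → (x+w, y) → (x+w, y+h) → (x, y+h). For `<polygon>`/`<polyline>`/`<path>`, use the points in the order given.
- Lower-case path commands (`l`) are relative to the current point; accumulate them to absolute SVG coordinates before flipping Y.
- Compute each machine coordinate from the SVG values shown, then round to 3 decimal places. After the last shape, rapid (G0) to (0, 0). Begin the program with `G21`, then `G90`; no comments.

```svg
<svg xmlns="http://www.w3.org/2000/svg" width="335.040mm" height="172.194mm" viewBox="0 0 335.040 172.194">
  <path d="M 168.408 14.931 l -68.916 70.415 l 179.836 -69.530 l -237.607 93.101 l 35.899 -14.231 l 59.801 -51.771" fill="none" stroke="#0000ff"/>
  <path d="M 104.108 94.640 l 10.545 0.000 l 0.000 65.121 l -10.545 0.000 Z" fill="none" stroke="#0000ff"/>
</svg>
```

G21
G90
G0 X168.408 Y157.263
M3 S736
G1 X99.492 Y86.848 F1031
G1 X279.328 Y156.378
G1 X41.721 Y63.277
G1 X77.620 Y77.508
G1 X137.421 Y129.279
M5
G0 X104.108 Y77.554
M3 S736
G1 X114.653 Y77.554 F1031
G1 X114.653 Y12.433
G1 X104.108 Y12.433
G1 X104.108 Y77.554
M5
G0 X0.000 Y0.000

1 u = 1 mm; y_m = 172.194 − y.

[1] `<path>` open polyline, #0000ff→cut S736 F1031: (168.408,157.263) → (99.492,86.848) → (279.328,156.378) → (41.721,63.277) → (77.620,77.508) → (137.421,129.279)

[2] `<path>` rectangle, #0000ff→cut S736 F1031: (104.108,77.554) → (114.653,77.554) → (114.653,12.433) → (104.108,12.433) → (104.108,77.554) (closed)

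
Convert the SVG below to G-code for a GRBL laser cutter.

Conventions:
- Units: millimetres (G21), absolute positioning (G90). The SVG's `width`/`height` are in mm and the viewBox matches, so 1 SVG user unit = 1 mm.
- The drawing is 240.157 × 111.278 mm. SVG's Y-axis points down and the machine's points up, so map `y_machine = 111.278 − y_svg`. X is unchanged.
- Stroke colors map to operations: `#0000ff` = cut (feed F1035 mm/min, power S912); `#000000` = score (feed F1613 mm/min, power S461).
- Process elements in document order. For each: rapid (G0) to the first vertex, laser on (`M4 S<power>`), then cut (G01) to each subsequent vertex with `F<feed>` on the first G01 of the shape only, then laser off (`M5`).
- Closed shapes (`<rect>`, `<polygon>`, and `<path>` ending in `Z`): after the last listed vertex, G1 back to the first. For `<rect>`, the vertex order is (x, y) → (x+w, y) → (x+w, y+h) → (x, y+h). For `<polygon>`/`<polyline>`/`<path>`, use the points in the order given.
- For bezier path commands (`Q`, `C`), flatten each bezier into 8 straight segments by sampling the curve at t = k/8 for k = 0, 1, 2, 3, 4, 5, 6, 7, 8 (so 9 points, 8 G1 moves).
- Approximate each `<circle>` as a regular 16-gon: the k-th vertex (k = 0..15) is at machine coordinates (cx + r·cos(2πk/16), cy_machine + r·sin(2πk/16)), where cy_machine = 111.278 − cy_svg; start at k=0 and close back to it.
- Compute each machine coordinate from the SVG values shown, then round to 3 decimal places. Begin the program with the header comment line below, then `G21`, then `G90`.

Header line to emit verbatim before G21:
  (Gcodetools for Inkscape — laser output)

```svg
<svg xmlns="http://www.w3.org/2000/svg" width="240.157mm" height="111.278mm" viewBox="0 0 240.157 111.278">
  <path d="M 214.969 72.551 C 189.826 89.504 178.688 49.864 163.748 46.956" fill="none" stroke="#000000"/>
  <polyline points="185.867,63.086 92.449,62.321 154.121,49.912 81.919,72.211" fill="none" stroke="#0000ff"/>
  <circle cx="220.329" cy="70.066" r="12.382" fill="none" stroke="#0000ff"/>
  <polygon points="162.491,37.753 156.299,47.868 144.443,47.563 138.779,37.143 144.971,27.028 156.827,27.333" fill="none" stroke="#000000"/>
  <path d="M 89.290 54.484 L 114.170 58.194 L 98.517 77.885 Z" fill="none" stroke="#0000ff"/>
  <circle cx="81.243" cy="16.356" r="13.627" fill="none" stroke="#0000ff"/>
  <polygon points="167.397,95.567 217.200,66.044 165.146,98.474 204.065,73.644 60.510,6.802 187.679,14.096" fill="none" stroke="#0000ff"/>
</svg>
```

Since the viewBox matches the mm dimensions, user units are millimetres directly. The only transform is the Y-flip y_m = 111.278 − y_svg.

Shape 1 is a cubic bezier drawn with `<path>`. Its stroke #000000 means score at S461, F1613. After flipping Y the toolpath is (214.969,38.727) → (206.162,34.840) → (198.459,35.165) → (191.652,38.609) → (185.532,44.077) → (179.891,50.476) → (174.518,56.712) → (169.207,61.692) → (163.748,64.322).

Shape 2 is a open polyline drawn with `<polyline>`. Its stroke #0000ff means cut at S912, F1035. After flipping Y the toolpath is (185.867,48.192) → (92.449,48.957) → (154.121,61.366) → (81.919,39.067).

Shape 3 is a circle drawn with `<circle>`. Its stroke #0000ff means cut at S912, F1035. After flipping Y the toolpath is (232.711,41.212) → (231.768,45.950) → (229.084,49.967) → (225.067,52.651) → (220.329,53.594) → (215.591,52.651) → (211.574,49.967) → (208.890,45.950) → (207.947,41.212) → (208.890,36.474) → (211.574,32.457) → (215.591,29.773) → (220.329,28.830) → (225.067,29.773) → (229.084,32.457) → (231.768,36.474) → (232.711,41.212), returning to the start.

Shape 4 is a regular polygon drawn with `<polygon>`. Its stroke #000000 means score at S461, F1613. After flipping Y the toolpath is (162.491,73.525) → (156.299,63.410) → (144.443,63.715) → (138.779,74.135) → (144.971,84.250) → (156.827,83.945) → (162.491,73.525), returning to the start.

Shape 5 is a regular polygon drawn with `<path>`. Its stroke #0000ff means cut at S912, F1035. After flipping Y the toolpath is (89.290,56.794) → (114.170,53.084) → (98.517,33.393) → (89.290,56.794), returning to the start.

Shape 6 is a circle drawn with `<circle>`. Its stroke #0000ff means cut at S912, F1035. After flipping Y the toolpath is (94.870,94.922) → (93.833,100.137) → (90.879,104.558) → (86.458,107.512) → (81.243,108.549) → (76.028,107.512) → (71.607,104.558) → (68.653,100.137) → (67.616,94.922) → (68.653,89.707) → (71.607,85.286) → (76.028,82.332) → (81.243,81.295) → (86.458,82.332) → (90.879,85.286) → (93.833,89.707) → (94.870,94.922), returning to the start.

Shape 7 is a closed polygon drawn with `<polygon>`. Its stroke #0000ff means cut at S912, F1035. After flipping Y the toolpath is (167.397,15.711) → (217.200,45.234) → (165.146,12.804) → (204.065,37.634) → (60.510,104.476) → (187.679,97.182) → (167.397,15.711), returning to the start.

(Gcodetools for Inkscape — laser output)
G21
G90
G0 X214.969 Y38.727
M4 S461
G01 X206.162 Y34.840 F1613
G01 X198.459 Y35.165
G01 X191.652 Y38.609
G01 X185.532 Y44.077
G01 X179.891 Y50.476
G01 X174.518 Y56.712
G01 X169.207 Y61.692
G01 X163.748 Y64.322
M5
G0 X185.867 Y48.192
M4 S912
G01 X92.449 Y48.957 F1035
G01 X154.121 Y61.366
G01 X81.919 Y39.067
M5
G0 X232.711 Y41.212
M4 S912
G01 X231.768 Y45.950 F1035
G01 X229.084 Y49.967
G01 X225.067 Y52.651
G01 X220.329 Y53.594
G01 X215.591 Y52.651
G01 X211.574 Y49.967
G01 X208.890 Y45.950
G01 X207.947 Y41.212
G01 X208.890 Y36.474
G01 X211.574 Y32.457
G01 X215.591 Y29.773
G01 X220.329 Y28.830
G01 X225.067 Y29.773
G01 X229.084 Y32.457
G01 X231.768 Y36.474
G01 X232.711 Y41.212
M5
G0 X162.491 Y73.525
M4 S461
G01 X156.299 Y63.410 F1613
G01 X144.443 Y63.715
G01 X138.779 Y74.135
G01 X144.971 Y84.250
G01 X156.827 Y83.945
G01 X162.491 Y73.525
M5
G0 X89.290 Y56.794
M4 S912
G01 X114.170 Y53.084 F1035
G01 X98.517 Y33.393
G01 X89.290 Y56.794
M5
G0 X94.870 Y94.922
M4 S912
G01 X93.833 Y100.137 F1035
G01 X90.879 Y104.558
G01 X86.458 Y107.512
G01 X81.243 Y108.549
G01 X76.028 Y107.512
G01 X71.607 Y104.558
G01 X68.653 Y100.137
G01 X67.616 Y94.922
G01 X68.653 Y89.707
G01 X71.607 Y85.286
G01 X76.028 Y82.332
G01 X81.243 Y81.295
G01 X86.458 Y82.332
G01 X90.879 Y85.286
G01 X93.833 Y89.707
G01 X94.870 Y94.922
M5
G0 X167.397 Y15.711
M4 S912
G01 X217.200 Y45.234 F1035
G01 X165.146 Y12.804
G01 X204.065 Y37.634
G01 X60.510 Y104.476
G01 X187.679 Y97.182
G01 X167.397 Y15.711
M5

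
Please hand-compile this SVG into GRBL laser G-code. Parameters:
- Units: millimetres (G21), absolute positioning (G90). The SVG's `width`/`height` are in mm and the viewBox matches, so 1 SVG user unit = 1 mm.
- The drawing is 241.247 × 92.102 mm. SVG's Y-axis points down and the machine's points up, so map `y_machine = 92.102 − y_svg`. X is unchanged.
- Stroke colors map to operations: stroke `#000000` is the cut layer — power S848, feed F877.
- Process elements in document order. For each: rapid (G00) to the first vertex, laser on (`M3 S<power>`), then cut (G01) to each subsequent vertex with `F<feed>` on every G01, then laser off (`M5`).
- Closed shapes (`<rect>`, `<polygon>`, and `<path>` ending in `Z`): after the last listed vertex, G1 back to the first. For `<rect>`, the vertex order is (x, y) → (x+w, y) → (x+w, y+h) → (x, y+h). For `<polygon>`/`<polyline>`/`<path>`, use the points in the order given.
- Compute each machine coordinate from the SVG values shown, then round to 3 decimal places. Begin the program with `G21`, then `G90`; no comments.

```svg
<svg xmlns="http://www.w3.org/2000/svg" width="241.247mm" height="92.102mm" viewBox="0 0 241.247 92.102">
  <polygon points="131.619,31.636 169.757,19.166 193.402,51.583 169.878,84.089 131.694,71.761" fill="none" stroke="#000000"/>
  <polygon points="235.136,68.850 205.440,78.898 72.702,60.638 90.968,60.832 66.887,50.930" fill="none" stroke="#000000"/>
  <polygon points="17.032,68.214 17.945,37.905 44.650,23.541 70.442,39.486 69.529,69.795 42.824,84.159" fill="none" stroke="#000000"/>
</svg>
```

G21
G90
G00 X131.619 Y60.466
M3 S848
G01 X169.757 Y72.936 F877
G01 X193.402 Y40.519 F877
G01 X169.878 Y8.013 F877
G01 X131.694 Y20.341 F877
G01 X131.619 Y60.466 F877
M5
G00 X235.136 Y23.252
M3 S848
G01 X205.440 Y13.204 F877
G01 X72.702 Y31.464 F877
G01 X90.968 Y31.270 F877
G01 X66.887 Y41.172 F877
G01 X235.136 Y23.252 F877
M5
G00 X17.032 Y23.888
M3 S848
G01 X17.945 Y54.197 F877
G01 X44.650 Y68.561 F877
G01 X70.442 Y52.616 F877
G01 X69.529 Y22.307 F877
G01 X42.824 Y7.943 F877
G01 X17.032 Y23.888 F877
M5

viewBox `0 0 241.247 92.102` with mm width/height → 1 unit = 1 mm. Flip: y_m = 92.102 − y_svg.

**Shape 1** — `<polygon>` regular polygon, stroke `#000000` → cut (S848, F877). Machine vertices: (131.619,60.466) → (169.757,72.936) → (193.402,40.519) → (169.878,8.013) → (131.694,20.341) → (131.619,60.466). Closed: final G1 returns to the first vertex.

**Shape 2** — `<polygon>` closed polygon, stroke `#000000` → cut (S848, F877). Machine vertices: (235.136,23.252) → (205.440,13.204) → (72.702,31.464) → (90.968,31.270) → (66.887,41.172) → (235.136,23.252). Closed: final G1 returns to the first vertex.

**Shape 3** — `<polygon>` regular polygon, stroke `#000000` → cut (S848, F877). Machine vertices: (17.032,23.888) → (17.945,54.197) → (44.650,68.561) → (70.442,52.616) → (69.529,22.307) → (42.824,7.943) → (17.032,23.888). Closed: final G1 returns to the first vertex.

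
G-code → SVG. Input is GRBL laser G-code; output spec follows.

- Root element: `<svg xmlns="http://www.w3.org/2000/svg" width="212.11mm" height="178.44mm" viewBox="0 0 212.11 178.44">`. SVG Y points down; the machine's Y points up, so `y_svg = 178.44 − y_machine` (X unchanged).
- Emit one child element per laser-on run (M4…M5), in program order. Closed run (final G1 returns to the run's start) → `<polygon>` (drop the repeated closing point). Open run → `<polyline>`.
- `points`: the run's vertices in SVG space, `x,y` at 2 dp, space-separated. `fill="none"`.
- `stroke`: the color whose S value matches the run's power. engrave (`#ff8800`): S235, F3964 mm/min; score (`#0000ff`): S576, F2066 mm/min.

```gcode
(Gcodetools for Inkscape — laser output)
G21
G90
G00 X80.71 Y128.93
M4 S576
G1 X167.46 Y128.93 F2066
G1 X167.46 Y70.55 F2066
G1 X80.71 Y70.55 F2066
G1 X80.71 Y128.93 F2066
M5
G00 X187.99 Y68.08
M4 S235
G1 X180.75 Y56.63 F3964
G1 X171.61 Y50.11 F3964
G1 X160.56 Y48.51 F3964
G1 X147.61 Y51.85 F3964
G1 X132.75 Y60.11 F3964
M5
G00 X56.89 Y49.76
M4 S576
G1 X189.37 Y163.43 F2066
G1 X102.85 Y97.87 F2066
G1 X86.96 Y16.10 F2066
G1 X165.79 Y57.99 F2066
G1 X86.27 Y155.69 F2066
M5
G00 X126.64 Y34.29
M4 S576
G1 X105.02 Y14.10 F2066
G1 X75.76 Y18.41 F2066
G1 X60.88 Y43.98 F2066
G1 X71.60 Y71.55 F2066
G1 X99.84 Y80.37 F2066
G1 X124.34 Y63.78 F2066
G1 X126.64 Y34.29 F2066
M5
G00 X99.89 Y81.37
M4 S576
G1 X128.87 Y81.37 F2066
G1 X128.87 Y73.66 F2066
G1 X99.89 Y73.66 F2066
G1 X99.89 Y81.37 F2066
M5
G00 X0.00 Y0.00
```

Each laser-on run becomes one SVG element. Flip Y back into SVG space with y_svg = 178.44 − y_machine.

Run 1: S576 ⇒ score layer `#0000ff`. The run returns to its start, so emit a `<polygon>` with points (Y-flipped): 80.71,49.51 167.46,49.51 167.46,107.89 80.71,107.89.

Run 2: power S235 maps to stroke `#ff8800` (engrave). The run is open, so emit a `<polyline>` with points (Y-flipped): 187.99,110.36 180.75,121.81 171.61,128.33 160.56,129.93 147.61,126.59 132.75,118.33.

Run 3: the run's S576 means `#0000ff` (score). The run is open, so emit a `<polyline>` with points (Y-flipped): 56.89,128.68 189.37,15.01 102.85,80.57 86.96,162.34 165.79,120.45 86.27,22.75.

Run 4: S576 ⇒ score layer `#0000ff`. The run returns to its start, so emit a `<polygon>` with points (Y-flipped): 126.64,144.15 105.02,164.34 75.76,160.03 60.88,134.46 71.60,106.89 99.84,98.07 124.34,114.66.

Run 5: S576 ⇒ score layer `#0000ff`. The run returns to its start, so emit a `<polygon>` with points (Y-flipped): 99.89,97.07 128.87,97.07 128.87,104.78 99.89,104.78.

<svg xmlns="http://www.w3.org/2000/svg" width="212.11mm" height="178.44mm" viewBox="0 0 212.11 178.44">
  <polygon points="80.71,49.51 167.46,49.51 167.46,107.89 80.71,107.89" fill="none" stroke="#0000ff"/>
  <polyline points="187.99,110.36 180.75,121.81 171.61,128.33 160.56,129.93 147.61,126.59 132.75,118.33" fill="none" stroke="#ff8800"/>
  <polyline points="56.89,128.68 189.37,15.01 102.85,80.57 86.96,162.34 165.79,120.45 86.27,22.75" fill="none" stroke="#0000ff"/>
  <polygon points="126.64,144.15 105.02,164.34 75.76,160.03 60.88,134.46 71.60,106.89 99.84,98.07 124.34,114.66" fill="none" stroke="#0000ff"/>
  <polygon points="99.89,97.07 128.87,97.07 128.87,104.78 99.89,104.78" fill="none" stroke="#0000ff"/>
</svg>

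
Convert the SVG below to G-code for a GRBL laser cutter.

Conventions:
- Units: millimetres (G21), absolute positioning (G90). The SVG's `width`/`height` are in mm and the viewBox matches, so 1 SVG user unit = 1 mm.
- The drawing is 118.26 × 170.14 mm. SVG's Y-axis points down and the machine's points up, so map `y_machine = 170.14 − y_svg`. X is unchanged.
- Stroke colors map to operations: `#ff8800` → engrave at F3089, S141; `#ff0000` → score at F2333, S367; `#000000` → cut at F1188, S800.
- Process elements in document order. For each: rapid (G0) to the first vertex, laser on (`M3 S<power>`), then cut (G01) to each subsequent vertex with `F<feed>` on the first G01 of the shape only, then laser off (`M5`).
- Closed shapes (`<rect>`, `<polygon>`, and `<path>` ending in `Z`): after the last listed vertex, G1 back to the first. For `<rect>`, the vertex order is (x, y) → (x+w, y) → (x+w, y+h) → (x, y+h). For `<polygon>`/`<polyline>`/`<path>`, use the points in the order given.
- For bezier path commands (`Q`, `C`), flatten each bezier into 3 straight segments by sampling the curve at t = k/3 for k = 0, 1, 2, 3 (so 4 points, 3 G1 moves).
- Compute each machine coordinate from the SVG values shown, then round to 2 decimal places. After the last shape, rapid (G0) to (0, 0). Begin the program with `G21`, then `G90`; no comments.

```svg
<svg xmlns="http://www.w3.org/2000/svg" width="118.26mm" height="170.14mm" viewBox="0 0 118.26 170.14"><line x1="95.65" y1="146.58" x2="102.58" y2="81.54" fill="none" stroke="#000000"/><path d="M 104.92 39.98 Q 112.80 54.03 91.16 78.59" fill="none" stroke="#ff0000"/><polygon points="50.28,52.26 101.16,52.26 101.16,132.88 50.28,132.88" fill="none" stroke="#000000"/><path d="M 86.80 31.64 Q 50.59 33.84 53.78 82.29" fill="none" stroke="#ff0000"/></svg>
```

1 u = 1 mm; y_m = 170.14 − y.

[1] `<line>` line segment, #000000→cut S800 F1188: (95.65,23.56) → (102.58,88.60)

[2] `<path>` quadratic bezier, #ff0000→score S367 F2333: (104.92,130.16) → (106.89,119.63) → (102.31,106.76) → (91.16,91.55)

[3] `<polygon>` rectangle, #000000→cut S800 F1188: (50.28,117.88) → (101.16,117.88) → (101.16,37.26) → (50.28,37.26) → (50.28,117.88) (closed)

[4] `<path>` quadratic bezier, #ff0000→score S367 F2333: (86.80,138.50) → (67.04,131.89) → (56.03,115.01) → (53.78,87.85)

G21
G90
G0 X95.65 Y23.56
M3 S800
G01 X102.58 Y88.60 F1188
M5
G0 X104.92 Y130.16
M3 S367
G01 X106.89 Y119.63 F2333
G01 X102.31 Y106.76
G01 X91.16 Y91.55
M5
G0 X50.28 Y117.88
M3 S800
G01 X101.16 Y117.88 F1188
G01 X101.16 Y37.26
G01 X50.28 Y37.26
G01 X50.28 Y117.88
M5
G0 X86.80 Y138.50
M3 S367
G01 X67.04 Y131.89 F2333
G01 X56.03 Y115.01
G01 X53.78 Y87.85
M5
G0 X0.00 Y0.00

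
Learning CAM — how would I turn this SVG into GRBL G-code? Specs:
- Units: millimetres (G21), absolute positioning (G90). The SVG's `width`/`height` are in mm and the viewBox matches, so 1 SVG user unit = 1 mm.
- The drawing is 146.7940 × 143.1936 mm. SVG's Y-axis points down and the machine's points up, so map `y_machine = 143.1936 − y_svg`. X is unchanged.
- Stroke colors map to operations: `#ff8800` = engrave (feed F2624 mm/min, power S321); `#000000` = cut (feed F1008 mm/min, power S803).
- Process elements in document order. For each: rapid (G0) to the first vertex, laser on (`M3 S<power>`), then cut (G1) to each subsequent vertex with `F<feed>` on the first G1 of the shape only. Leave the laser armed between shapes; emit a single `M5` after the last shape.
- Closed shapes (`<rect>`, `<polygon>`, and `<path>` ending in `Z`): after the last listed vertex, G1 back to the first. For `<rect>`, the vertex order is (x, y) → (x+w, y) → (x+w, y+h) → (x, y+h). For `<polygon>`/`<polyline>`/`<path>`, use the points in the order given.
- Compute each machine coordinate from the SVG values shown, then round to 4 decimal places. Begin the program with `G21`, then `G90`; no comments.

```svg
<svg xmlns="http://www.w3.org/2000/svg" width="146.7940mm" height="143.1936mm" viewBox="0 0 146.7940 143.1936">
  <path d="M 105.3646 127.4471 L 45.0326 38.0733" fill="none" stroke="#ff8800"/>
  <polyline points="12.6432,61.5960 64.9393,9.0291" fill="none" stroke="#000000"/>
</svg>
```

G21
G90
G0 X105.3646 Y15.7465
M3 S321
G1 X45.0326 Y105.1203 F2624
G0 X12.6432 Y81.5976
M3 S803
G1 X64.9393 Y134.1645 F1008
M5

viewBox `0 0 146.7940 143.1936` with mm width/height → 1 unit = 1 mm. Flip: y_m = 143.1936 − y_svg.

**Shape 1** — `<path>` line segment, stroke `#ff8800` → engrave (S321, F2624). Machine vertices: (105.3646,15.7465) → (45.0326,105.1203). Open path.

**Shape 2** — `<polyline>` line segment, stroke `#000000` → cut (S803, F1008). Machine vertices: (12.6432,81.5976) → (64.9393,134.1645). Open path.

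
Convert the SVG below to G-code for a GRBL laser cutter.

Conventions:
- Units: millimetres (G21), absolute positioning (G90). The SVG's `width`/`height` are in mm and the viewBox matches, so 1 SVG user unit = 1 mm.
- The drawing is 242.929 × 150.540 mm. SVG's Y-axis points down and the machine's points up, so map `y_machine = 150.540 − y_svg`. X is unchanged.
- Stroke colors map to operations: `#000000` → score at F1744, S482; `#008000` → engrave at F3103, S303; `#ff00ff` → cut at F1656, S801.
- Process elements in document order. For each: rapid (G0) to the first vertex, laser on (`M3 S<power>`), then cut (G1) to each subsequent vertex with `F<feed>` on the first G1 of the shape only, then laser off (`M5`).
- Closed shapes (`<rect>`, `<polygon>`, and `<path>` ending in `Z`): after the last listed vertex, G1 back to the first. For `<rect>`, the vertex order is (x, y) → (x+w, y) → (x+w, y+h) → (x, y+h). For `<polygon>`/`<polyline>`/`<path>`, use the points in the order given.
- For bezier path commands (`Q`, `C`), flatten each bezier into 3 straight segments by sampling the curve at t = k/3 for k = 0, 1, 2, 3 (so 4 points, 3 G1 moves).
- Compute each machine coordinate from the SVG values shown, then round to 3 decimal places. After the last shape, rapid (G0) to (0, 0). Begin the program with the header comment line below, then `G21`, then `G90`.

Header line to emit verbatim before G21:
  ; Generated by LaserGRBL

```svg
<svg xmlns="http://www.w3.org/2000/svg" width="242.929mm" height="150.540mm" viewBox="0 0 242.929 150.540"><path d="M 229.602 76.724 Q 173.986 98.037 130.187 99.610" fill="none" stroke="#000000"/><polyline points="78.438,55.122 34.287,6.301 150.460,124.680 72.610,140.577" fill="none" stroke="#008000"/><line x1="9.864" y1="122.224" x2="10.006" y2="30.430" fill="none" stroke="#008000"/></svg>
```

1 u = 1 mm; y_m = 150.540 − y.

[1] `<path>` quadratic bezier, #000000→score S482 F1744: (229.602,73.816) → (193.838,61.801) → (160.699,54.172) → (130.187,50.930)

[2] `<polyline>` open polyline, #008000→engrave S303 F3103: (78.438,95.418) → (34.287,144.239) → (150.460,25.860) → (72.610,9.963)

[3] `<line>` line segment, #008000→engrave S303 F3103: (9.864,28.316) → (10.006,120.110)

; Generated by LaserGRBL
G21
G90
G0 X229.602 Y73.816
M3 S482
G1 X193.838 Y61.801 F1744
G1 X160.699 Y54.172
G1 X130.187 Y50.930
M5
G0 X78.438 Y95.418
M3 S303
G1 X34.287 Y144.239 F3103
G1 X150.460 Y25.860
G1 X72.610 Y9.963
M5
G0 X9.864 Y28.316
M3 S303
G1 X10.006 Y120.110 F3103
M5
G0 X0.000 Y0.000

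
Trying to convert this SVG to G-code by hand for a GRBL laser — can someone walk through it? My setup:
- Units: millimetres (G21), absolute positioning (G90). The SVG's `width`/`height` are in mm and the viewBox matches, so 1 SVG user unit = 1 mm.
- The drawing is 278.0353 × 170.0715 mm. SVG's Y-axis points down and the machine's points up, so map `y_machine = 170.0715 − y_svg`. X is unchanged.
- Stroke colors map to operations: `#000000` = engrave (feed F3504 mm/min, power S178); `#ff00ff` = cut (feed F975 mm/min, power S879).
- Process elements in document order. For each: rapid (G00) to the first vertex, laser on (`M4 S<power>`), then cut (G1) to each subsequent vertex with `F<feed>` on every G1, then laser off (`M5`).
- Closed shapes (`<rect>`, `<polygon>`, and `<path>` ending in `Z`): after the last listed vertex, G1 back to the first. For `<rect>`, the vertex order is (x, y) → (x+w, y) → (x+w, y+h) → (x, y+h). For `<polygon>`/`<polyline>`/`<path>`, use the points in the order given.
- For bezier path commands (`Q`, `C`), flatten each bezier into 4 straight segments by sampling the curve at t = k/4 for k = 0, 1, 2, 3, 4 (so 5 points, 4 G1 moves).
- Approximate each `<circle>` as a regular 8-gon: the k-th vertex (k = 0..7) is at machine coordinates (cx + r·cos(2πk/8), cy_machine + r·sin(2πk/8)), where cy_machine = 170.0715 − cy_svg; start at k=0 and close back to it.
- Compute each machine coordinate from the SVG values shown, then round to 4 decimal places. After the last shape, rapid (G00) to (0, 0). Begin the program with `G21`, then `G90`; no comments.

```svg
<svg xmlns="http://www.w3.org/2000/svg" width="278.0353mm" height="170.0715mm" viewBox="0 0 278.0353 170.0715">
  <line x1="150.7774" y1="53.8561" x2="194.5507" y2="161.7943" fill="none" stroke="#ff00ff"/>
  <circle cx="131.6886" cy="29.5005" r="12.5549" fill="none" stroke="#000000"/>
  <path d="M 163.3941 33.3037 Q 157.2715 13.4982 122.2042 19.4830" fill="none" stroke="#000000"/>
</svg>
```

1 u = 1 mm; y_m = 170.0715 − y.

[1] `<line>` line segment, #ff00ff→cut S879 F975: (150.7774,116.2154) → (194.5507,8.2772)

[2] `<circle>` circle, #000000→engrave S178 F3504: (144.2435,140.5710) → (140.5663,149.4487) → (131.6886,153.1259) → (122.8109,149.4487) → (119.1337,140.5710) → (122.8109,131.6933) → (131.6886,128.0161) → (140.5663,131.6933) → (144.2435,140.5710) (closed)

[3] `<path>` quadratic bezier, #000000→engrave S178 F3504: (163.3941,136.7678) → (158.5238,145.0587) → (150.0353,150.1257) → (137.9288,151.9690) → (122.2042,150.5885)

G21
G90
G00 X150.7774 Y116.2154
M4 S879
G1 X194.5507 Y8.2772 F975
M5
G00 X144.2435 Y140.5710
M4 S178
G1 X140.5663 Y149.4487 F3504
G1 X131.6886 Y153.1259 F3504
G1 X122.8109 Y149.4487 F3504
G1 X119.1337 Y140.5710 F3504
G1 X122.8109 Y131.6933 F3504
G1 X131.6886 Y128.0161 F3504
G1 X140.5663 Y131.6933 F3504
G1 X144.2435 Y140.5710 F3504
M5
G00 X163.3941 Y136.7678
M4 S178
G1 X158.5238 Y145.0587 F3504
G1 X150.0353 Y150.1257 F3504
G1 X137.9288 Y151.9690 F3504
G1 X122.2042 Y150.5885 F3504
M5
G00 X0.0000 Y0.0000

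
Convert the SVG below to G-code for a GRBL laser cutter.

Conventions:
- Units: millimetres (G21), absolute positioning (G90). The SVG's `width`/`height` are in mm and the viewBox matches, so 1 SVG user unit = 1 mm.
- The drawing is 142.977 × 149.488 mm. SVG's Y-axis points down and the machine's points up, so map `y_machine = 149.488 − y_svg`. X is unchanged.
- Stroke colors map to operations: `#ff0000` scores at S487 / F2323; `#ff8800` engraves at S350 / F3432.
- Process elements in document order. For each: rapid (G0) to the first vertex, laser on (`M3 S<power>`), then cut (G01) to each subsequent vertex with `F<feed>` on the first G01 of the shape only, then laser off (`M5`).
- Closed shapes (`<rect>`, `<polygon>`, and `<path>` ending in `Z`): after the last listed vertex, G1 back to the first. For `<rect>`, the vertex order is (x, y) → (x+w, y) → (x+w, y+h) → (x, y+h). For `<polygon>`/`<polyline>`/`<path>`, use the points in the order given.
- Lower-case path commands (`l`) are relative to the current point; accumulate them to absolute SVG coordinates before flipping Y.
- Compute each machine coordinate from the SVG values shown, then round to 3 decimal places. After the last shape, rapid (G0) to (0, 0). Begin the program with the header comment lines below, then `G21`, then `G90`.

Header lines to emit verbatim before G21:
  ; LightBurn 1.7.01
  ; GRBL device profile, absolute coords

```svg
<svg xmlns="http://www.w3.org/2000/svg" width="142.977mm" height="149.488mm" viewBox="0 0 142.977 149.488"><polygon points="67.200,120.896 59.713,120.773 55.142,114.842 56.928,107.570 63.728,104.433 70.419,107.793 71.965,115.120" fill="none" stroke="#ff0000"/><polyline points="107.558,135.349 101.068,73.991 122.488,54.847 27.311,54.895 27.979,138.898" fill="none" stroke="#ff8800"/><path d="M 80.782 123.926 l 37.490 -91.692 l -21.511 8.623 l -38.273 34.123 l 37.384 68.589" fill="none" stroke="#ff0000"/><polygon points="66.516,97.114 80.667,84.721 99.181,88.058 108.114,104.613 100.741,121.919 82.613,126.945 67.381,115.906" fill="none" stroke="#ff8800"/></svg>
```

; LightBurn 1.7.01
; GRBL device profile, absolute coords
G21
G90
G0 X67.200 Y28.592
M3 S487
G01 X59.713 Y28.715 F2323
G01 X55.142 Y34.646
G01 X56.928 Y41.918
G01 X63.728 Y45.055
G01 X70.419 Y41.695
G01 X71.965 Y34.368
G01 X67.200 Y28.592
M5
G0 X107.558 Y14.139
M3 S350
G01 X101.068 Y75.497 F3432
G01 X122.488 Y94.641
G01 X27.311 Y94.593
G01 X27.979 Y10.590
M5
G0 X80.782 Y25.562
M3 S487
G01 X118.272 Y117.254 F2323
G01 X96.761 Y108.631
G01 X58.488 Y74.508
G01 X95.872 Y5.919
M5
G0 X66.516 Y52.374
M3 S350
G01 X80.667 Y64.767 F3432
G01 X99.181 Y61.430
G01 X108.114 Y44.875
G01 X100.741 Y27.569
G01 X82.613 Y22.543
G01 X67.381 Y33.582
G01 X66.516 Y52.374
M5
G0 X0.000 Y0.000

viewBox `0 0 142.977 149.488` with mm width/height → 1 unit = 1 mm. Flip: y_m = 149.488 − y_svg.

**Shape 1** — `<polygon>` regular polygon, stroke `#ff0000` → score (S487, F2323). Machine vertices: (67.200,28.592) → (59.713,28.715) → (55.142,34.646) → (56.928,41.918) → (63.728,45.055) → (70.419,41.695) → (71.965,34.368) → (67.200,28.592). Closed: final G1 returns to the first vertex.

**Shape 2** — `<polyline>` open polyline, stroke `#ff8800` → engrave (S350, F3432). Machine vertices: (107.558,14.139) → (101.068,75.497) → (122.488,94.641) → (27.311,94.593) → (27.979,10.590). Open path.

**Shape 3** — `<path>` open polyline, stroke `#ff0000` → score (S487, F2323). Machine vertices: (80.782,25.562) → (118.272,117.254) → (96.761,108.631) → (58.488,74.508) → (95.872,5.919). Open path.

**Shape 4** — `<polygon>` regular polygon, stroke `#ff8800` → engrave (S350, F3432). Machine vertices: (66.516,52.374) → (80.667,64.767) → (99.181,61.430) → (108.114,44.875) → (100.741,27.569) → (82.613,22.543) → (67.381,33.582) → (66.516,52.374). Closed: final G1 returns to the first vertex.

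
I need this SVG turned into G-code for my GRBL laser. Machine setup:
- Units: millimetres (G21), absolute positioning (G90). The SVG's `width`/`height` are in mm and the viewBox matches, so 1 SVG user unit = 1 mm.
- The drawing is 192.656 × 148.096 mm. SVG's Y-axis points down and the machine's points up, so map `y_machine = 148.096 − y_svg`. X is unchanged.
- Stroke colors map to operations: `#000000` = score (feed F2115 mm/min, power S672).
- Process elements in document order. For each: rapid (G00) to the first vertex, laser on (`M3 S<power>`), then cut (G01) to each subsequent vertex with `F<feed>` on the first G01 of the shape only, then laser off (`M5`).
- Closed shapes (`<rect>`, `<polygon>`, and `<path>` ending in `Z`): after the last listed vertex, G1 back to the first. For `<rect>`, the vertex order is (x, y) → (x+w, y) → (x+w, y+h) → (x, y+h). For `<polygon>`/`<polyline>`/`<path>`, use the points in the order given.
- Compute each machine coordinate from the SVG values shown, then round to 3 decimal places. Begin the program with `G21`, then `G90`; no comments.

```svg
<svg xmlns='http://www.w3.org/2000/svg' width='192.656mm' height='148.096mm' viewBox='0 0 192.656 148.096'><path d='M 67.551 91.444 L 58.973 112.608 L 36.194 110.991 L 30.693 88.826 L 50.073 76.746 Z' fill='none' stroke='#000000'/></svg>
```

viewBox `0 0 192.656 148.096` with mm width/height → 1 unit = 1 mm. Flip: y_m = 148.096 − y_svg.

**Shape 1** — `<path>` regular polygon, stroke `#000000` → score (S672, F2115). Machine vertices: (67.551,56.652) → (58.973,35.488) → (36.194,37.105) → (30.693,59.270) → (50.073,71.350) → (67.551,56.652). Closed: final G1 returns to the first vertex.

G21
G90
G00 X67.551 Y56.652
M3 S672
G01 X58.973 Y35.488 F2115
G01 X36.194 Y37.105
G01 X30.693 Y59.270
G01 X50.073 Y71.350
G01 X67.551 Y56.652
M5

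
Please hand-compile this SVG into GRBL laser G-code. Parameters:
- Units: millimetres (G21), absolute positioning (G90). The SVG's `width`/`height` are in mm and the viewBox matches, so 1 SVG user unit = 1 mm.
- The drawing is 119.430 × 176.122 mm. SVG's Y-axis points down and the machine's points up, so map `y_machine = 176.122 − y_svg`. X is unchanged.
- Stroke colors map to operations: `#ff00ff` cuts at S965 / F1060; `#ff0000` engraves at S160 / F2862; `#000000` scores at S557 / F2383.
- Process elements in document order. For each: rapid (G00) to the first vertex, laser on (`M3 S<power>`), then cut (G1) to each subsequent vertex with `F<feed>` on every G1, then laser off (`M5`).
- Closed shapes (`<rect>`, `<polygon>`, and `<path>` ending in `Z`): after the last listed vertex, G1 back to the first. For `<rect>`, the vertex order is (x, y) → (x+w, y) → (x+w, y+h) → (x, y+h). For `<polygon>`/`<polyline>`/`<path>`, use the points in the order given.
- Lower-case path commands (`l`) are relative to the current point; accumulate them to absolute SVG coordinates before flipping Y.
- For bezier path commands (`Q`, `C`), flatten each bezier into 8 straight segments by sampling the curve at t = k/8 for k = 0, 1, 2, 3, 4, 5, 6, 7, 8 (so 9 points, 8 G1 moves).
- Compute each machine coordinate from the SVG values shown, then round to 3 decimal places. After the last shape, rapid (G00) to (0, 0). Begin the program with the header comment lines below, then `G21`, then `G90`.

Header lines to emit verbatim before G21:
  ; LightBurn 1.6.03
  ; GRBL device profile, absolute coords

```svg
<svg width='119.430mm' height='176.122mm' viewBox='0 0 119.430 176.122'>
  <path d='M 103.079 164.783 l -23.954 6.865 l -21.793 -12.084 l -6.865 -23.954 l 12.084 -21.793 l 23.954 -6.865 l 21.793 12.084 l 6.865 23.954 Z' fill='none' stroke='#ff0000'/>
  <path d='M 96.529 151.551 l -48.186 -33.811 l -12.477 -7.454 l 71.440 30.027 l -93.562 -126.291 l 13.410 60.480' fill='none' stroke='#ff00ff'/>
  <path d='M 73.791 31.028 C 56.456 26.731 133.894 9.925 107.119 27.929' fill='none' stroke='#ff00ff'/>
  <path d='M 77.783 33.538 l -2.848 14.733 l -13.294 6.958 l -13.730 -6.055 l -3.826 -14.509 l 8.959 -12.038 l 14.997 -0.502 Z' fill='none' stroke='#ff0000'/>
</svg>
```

viewBox `0 0 119.430 176.122` with mm width/height → 1 unit = 1 mm. Flip: y_m = 176.122 − y_svg.

**Shape 1** — `<path>` regular polygon, stroke `#ff0000` → engrave (S160, F2862). Machine vertices: (103.079,11.339) → (79.125,4.474) → (57.332,16.558) → (50.467,40.512) → (62.551,62.305) → (86.505,69.170) → (108.298,57.086) → (115.163,33.132) → (103.079,11.339). Closed: final G1 returns to the first vertex.

**Shape 2** — `<path>` open polyline, stroke `#ff00ff` → cut (S965, F1060). Machine vertices: (96.529,24.571) → (48.343,58.382) → (35.866,65.836) → (107.306,35.809) → (13.744,162.100) → (27.154,101.620). Open path.

**Shape 3** — `<path>` cubic bezier, stroke `#ff00ff` → cut (S965, F1060). Control points (SVG): P0=(73.791,31.028), P1=(56.456,26.731), P2=(133.894,9.925), P3=(107.119,27.929); sampled at t=k/8. Machine vertices: (73.791,145.094) → (71.344,147.199) → (75.451,149.923) → (83.778,152.710) → (93.995,155.006) → (103.769,156.257) → (110.769,155.908) → (112.663,153.405) → (107.119,148.193). Open path.

**Shape 4** — `<path>` regular polygon, stroke `#ff0000` → engrave (S160, F2862). Machine vertices: (77.783,142.584) → (74.935,127.851) → (61.641,120.893) → (47.911,126.948) → (44.085,141.457) → (53.044,153.495) → (68.041,153.997) → (77.783,142.584). Closed: final G1 returns to the first vertex.

; LightBurn 1.6.03
; GRBL device profile, absolute coords
G21
G90
G00 X103.079 Y11.339
M3 S160
G1 X79.125 Y4.474 F2862
G1 X57.332 Y16.558 F2862
G1 X50.467 Y40.512 F2862
G1 X62.551 Y62.305 F2862
G1 X86.505 Y69.170 F2862
G1 X108.298 Y57.086 F2862
G1 X115.163 Y33.132 F2862
G1 X103.079 Y11.339 F2862
M5
G00 X96.529 Y24.571
M3 S965
G1 X48.343 Y58.382 F1060
G1 X35.866 Y65.836 F1060
G1 X107.306 Y35.809 F1060
G1 X13.744 Y162.100 F1060
G1 X27.154 Y101.620 F1060
M5
G00 X73.791 Y145.094
M3 S965
G1 X71.344 Y147.199 F1060
G1 X75.451 Y149.923 F1060
G1 X83.778 Y152.710 F1060
G1 X93.995 Y155.006 F1060
G1 X103.769 Y156.257 F1060
G1 X110.769 Y155.908 F1060
G1 X112.663 Y153.405 F1060
G1 X107.119 Y148.193 F1060
M5
G00 X77.783 Y142.584
M3 S160
G1 X74.935 Y127.851 F2862
G1 X61.641 Y120.893 F2862
G1 X47.911 Y126.948 F2862
G1 X44.085 Y141.457 F2862
G1 X53.044 Y153.495 F2862
G1 X68.041 Y153.997 F2862
G1 X77.783 Y142.584 F2862
M5
G00 X0.000 Y0.000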